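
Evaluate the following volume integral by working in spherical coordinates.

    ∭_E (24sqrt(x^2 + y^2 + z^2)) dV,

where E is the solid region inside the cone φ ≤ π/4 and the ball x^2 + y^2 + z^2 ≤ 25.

In spherical coordinates, x = ρ sin(φ) cos(θ), y = ρ sin(φ) sin(θ), z = ρ cos(φ), and dV = ρ^2 sin(φ) dρ dφ dθ.

The integrand becomes 24ρ, so

    ∭_E (24sqrt(x^2 + y^2 + z^2)) dV = ∫_{0}^{2π} ∫_{0}^{π/4} ∫_{0}^{5} (24ρ) · ρ^2 sin(φ) dρ dφ dθ.

Inner (ρ): 3750sin(φ).
Middle (φ): 3750 - 1875sqrt(2).
Outer (θ): 3750π (2 - sqrt(2)).

Therefore the triple integral equals 3750π (2 - sqrt(2)).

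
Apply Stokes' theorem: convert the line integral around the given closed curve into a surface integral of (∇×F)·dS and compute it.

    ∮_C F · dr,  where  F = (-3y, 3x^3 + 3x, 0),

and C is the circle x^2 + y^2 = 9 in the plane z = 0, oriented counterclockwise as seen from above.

Let S be the flat disk x^2 + y^2 ≤ 9 in the plane z = 0, with upward unit normal n̂ = ẑ. By Stokes' theorem,

    ∮_C F · dr = ∬_S (∇ × F) · n̂ dS = ∬_D (curl F)_z dA,

where D is the disk x^2 + y^2 ≤ 9.

Compute the curl of F = (-3y, 3x^3 + 3x, 0):
    (∇ × F)_x = ∂F_z/∂y - ∂F_y/∂z = 0,
    (∇ × F)_y = ∂F_x/∂z - ∂F_z/∂x = 0,
    (∇ × F)_z = ∂F_y/∂x - ∂F_x/∂y = 9x^2 + 6.

On z = 0, (curl F)_z = 9x^2 + 6.

Convert to polar (x = r cos θ, y = r sin θ, dA = r dr dθ); the integrand becomes 9r^2cos(θ)^2 + 6, so

    ∬_D (curl F)_z dA = ∫_0^{2π} ∫_0^{3} (9r^2cos(θ)^2 + 6) · r dr dθ.

Inner (r from 0 to 3): 729cos(θ)^2/4 + 27.
Outer (θ from 0 to 2π): 945π/4.

Therefore ∮_C F · dr = 945π/4.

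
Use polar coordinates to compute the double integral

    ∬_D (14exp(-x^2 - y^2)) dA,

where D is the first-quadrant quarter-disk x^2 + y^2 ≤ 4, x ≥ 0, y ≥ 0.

The region D is 0 ≤ r ≤ 2, 0 ≤ θ ≤ π/2 in polar coordinates, where x = r cos(θ), y = r sin(θ), and dA = r dr dθ.

Under the substitution, the integrand becomes 14exp(-r^2), so

    ∬_D (14exp(-x^2 - y^2)) dA = ∫_{0}^{π/2} ∫_{0}^{2} (14exp(-r^2)) · r dr dθ.

Inner integral (in r): ∫_{0}^{2} (14exp(-r^2)) · r dr = 7 - 7exp(-4).

Outer integral (in θ): ∫_{0}^{π/2} (7 - 7exp(-4)) dθ = -7π (1 - exp(4))exp(-4)/2.

Therefore ∬_D (14exp(-x^2 - y^2)) dA = -7π (1 - exp(4))exp(-4)/2.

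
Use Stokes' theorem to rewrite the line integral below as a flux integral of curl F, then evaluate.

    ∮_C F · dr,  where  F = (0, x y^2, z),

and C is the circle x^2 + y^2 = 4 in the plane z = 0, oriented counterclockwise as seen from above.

Let S be the flat disk x^2 + y^2 ≤ 4 in the plane z = 0, with upward unit normal n̂ = ẑ. By Stokes' theorem,

    ∮_C F · dr = ∬_S (∇ × F) · n̂ dS = ∬_D (curl F)_z dA,

where D is the disk x^2 + y^2 ≤ 4.

Compute the curl of F = (0, x y^2, z):
    (∇ × F)_x = ∂F_z/∂y - ∂F_y/∂z = 0,
    (∇ × F)_y = ∂F_x/∂z - ∂F_z/∂x = 0,
    (∇ × F)_z = ∂F_y/∂x - ∂F_x/∂y = y^2.

On z = 0, (curl F)_z = y^2.

Convert to polar (x = r cos θ, y = r sin θ, dA = r dr dθ); the integrand becomes r^2sin(θ)^2, so

    ∬_D (curl F)_z dA = ∫_0^{2π} ∫_0^{2} (r^2sin(θ)^2) · r dr dθ.

Inner (r from 0 to 2): 4sin(θ)^2.
Outer (θ from 0 to 2π): 4π.

Therefore ∮_C F · dr = 4π.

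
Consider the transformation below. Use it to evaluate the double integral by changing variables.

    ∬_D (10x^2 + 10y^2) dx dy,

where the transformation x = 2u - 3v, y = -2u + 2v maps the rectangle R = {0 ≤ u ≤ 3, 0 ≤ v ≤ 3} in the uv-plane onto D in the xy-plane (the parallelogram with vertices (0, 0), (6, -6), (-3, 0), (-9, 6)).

Compute the Jacobian determinant of (x, y) with respect to (u, v):

    ∂(x,y)/∂(u,v) = | 2  -3 | = (2)(2) - (-3)(-2) = -2.
                   | -2  2 |

Its absolute value is |J| = 2 (the area scaling factor).

Substituting x = 2u - 3v, y = -2u + 2v into the integrand,

    10x^2 + 10y^2 → 80u^2 - 200u v + 130v^2,

so the integral becomes

    ∬_R (80u^2 - 200u v + 130v^2) · |J| du dv = ∫_0^3 ∫_0^3 (160u^2 - 400u v + 260v^2) dv du.

Inner (v): 480u^2 - 1800u + 2340.
Outer (u): 3240.

Therefore ∬_D (10x^2 + 10y^2) dx dy = 3240.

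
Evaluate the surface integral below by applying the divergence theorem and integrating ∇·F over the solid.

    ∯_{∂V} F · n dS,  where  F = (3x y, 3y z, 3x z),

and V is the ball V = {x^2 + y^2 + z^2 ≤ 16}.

By the divergence theorem,

    ∯_{∂V} F · n dS = ∭_V (∇ · F) dV.

Compute the divergence:
    ∇ · F = ∂F_x/∂x + ∂F_y/∂y + ∂F_z/∂z = 3y + 3z + 3x = 3x + 3y + 3z.

In spherical coordinates, x = ρ sin(φ) cos(θ), y = ρ sin(φ) sin(θ), z = ρ cos(φ), dV = ρ^2 sin(φ) dρ dφ dθ, with 0 ≤ ρ ≤ 4, 0 ≤ φ ≤ π, 0 ≤ θ ≤ 2π.

The integrand, after substitution and multiplying by the volume element, becomes (3ρ (sqrt(2)sin(φ)sin(θ + π/4) + cos(φ))) · ρ^2 sin(φ), so

    ∭_V (∇·F) dV = ∫_0^{2π} ∫_0^{π} ∫_0^{4} (3ρ (sqrt(2)sin(φ)sin(θ + π/4) + cos(φ))) · ρ^2 sin(φ) dρ dφ dθ.

Inner (ρ from 0 to 4): 192(sqrt(2)sin(φ)sin(θ + π/4) + cos(φ))sin(φ).
Middle (φ from 0 to π): 96sqrt(2)π sin(θ + π/4).
Outer (θ from 0 to 2π): 0.

Therefore ∯_{∂V} F · n dS = 0.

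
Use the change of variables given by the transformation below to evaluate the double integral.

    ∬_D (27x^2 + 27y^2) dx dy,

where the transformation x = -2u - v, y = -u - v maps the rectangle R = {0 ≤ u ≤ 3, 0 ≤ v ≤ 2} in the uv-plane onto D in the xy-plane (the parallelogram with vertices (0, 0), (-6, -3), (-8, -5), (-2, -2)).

Compute the Jacobian determinant of (x, y) with respect to (u, v):

    ∂(x,y)/∂(u,v) = | -2  -1 | = (-2)(-1) - (-1)(-1) = 1.
                   | -1  -1 |

Its absolute value is |J| = 1 (the area scaling factor).

Substituting x = -2u - v, y = -u - v into the integrand,

    27x^2 + 27y^2 → 135u^2 + 162u v + 54v^2,

so the integral becomes

    ∬_R (135u^2 + 162u v + 54v^2) · |J| du dv = ∫_0^3 ∫_0^2 (135u^2 + 162u v + 54v^2) dv du.

Inner (v): 270u^2 + 324u + 144.
Outer (u): 4320.

Therefore ∬_D (27x^2 + 27y^2) dx dy = 4320.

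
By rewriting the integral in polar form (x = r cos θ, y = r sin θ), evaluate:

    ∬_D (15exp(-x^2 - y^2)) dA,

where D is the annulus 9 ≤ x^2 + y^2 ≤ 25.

The region D is 3 ≤ r ≤ 5, 0 ≤ θ ≤ 2π in polar coordinates, where x = r cos(θ), y = r sin(θ), and dA = r dr dθ.

Under the substitution, the integrand becomes 15exp(-r^2), so

    ∬_D (15exp(-x^2 - y^2)) dA = ∫_{0}^{2π} ∫_{3}^{5} (15exp(-r^2)) · r dr dθ.

Inner integral (in r): ∫_{3}^{5} (15exp(-r^2)) · r dr = -(15 - 15exp(16))exp(-25)/2.

Outer integral (in θ): ∫_{0}^{2π} (-(15 - 15exp(16))exp(-25)/2) dθ = -15π (1 - exp(16))exp(-25).

Therefore ∬_D (15exp(-x^2 - y^2)) dA = -15π (1 - exp(16))exp(-25).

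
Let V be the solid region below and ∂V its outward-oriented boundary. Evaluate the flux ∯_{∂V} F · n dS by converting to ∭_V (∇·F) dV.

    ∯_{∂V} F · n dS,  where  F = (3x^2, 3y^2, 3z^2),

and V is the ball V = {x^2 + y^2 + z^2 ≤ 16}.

By the divergence theorem,

    ∯_{∂V} F · n dS = ∭_V (∇ · F) dV.

Compute the divergence:
    ∇ · F = ∂F_x/∂x + ∂F_y/∂y + ∂F_z/∂z = 6x + 6y + 6z.

In spherical coordinates, x = ρ sin(φ) cos(θ), y = ρ sin(φ) sin(θ), z = ρ cos(φ), dV = ρ^2 sin(φ) dρ dφ dθ, with 0 ≤ ρ ≤ 4, 0 ≤ φ ≤ π, 0 ≤ θ ≤ 2π.

The integrand, after substitution and multiplying by the volume element, becomes (6ρ (sqrt(2)sin(φ)sin(θ + π/4) + cos(φ))) · ρ^2 sin(φ), so

    ∭_V (∇·F) dV = ∫_0^{2π} ∫_0^{π} ∫_0^{4} (6ρ (sqrt(2)sin(φ)sin(θ + π/4) + cos(φ))) · ρ^2 sin(φ) dρ dφ dθ.

Inner (ρ from 0 to 4): 384(sqrt(2)sin(φ)sin(θ + π/4) + cos(φ))sin(φ).
Middle (φ from 0 to π): 192sqrt(2)π sin(θ + π/4).
Outer (θ from 0 to 2π): 0.

Therefore ∯_{∂V} F · n dS = 0.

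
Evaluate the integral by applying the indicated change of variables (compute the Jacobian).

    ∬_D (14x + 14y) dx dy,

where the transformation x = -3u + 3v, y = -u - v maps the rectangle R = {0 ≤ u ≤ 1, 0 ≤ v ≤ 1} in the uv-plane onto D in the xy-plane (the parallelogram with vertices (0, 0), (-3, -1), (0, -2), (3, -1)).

Compute the Jacobian determinant of (x, y) with respect to (u, v):

    ∂(x,y)/∂(u,v) = | -3  3 | = (-3)(-1) - (3)(-1) = 6.
                   | -1  -1 |

Its absolute value is |J| = 6 (the area scaling factor).

Substituting x = -3u + 3v, y = -u - v into the integrand,

    14x + 14y → -56u + 28v,

so the integral becomes

    ∬_R (-56u + 28v) · |J| du dv = ∫_0^1 ∫_0^1 (-336u + 168v) dv du.

Inner (v): 84 - 336u.
Outer (u): -84.

Therefore ∬_D (14x + 14y) dx dy = -84.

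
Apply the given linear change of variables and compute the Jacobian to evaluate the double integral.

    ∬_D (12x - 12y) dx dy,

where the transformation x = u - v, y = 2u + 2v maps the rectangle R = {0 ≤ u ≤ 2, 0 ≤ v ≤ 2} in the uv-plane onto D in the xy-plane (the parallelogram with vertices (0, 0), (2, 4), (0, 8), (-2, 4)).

Compute the Jacobian determinant of (x, y) with respect to (u, v):

    ∂(x,y)/∂(u,v) = | 1  -1 | = (1)(2) - (-1)(2) = 4.
                   | 2  2 |

Its absolute value is |J| = 4 (the area scaling factor).

Substituting x = u - v, y = 2u + 2v into the integrand,

    12x - 12y → -12u - 36v,

so the integral becomes

    ∬_R (-12u - 36v) · |J| du dv = ∫_0^2 ∫_0^2 (-48u - 144v) dv du.

Inner (v): -96u - 288.
Outer (u): -768.

Therefore ∬_D (12x - 12y) dx dy = -768.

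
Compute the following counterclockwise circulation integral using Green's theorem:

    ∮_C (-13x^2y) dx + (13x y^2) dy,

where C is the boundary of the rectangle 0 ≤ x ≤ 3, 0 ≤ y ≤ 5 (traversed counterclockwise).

Green's theorem converts the closed line integral into a double integral over the enclosed region D:

    ∮_C P dx + Q dy = ∬_D (∂Q/∂x - ∂P/∂y) dA.

Here P = -13x^2y, Q = 13x y^2, so

    ∂Q/∂x = 13y^2,    ∂P/∂y = -13x^2,
    ∂Q/∂x - ∂P/∂y = 13x^2 + 13y^2.

D is the region 0 ≤ x ≤ 3, 0 ≤ y ≤ 5. Evaluating the double integral:

    ∬_D (13x^2 + 13y^2) dA = ∫_0^{3} ∫_0^{5} (13x^2 + 13y^2) dy dx.

Inner (y from 0 to 5): 65x^2 + 1625/3.
Outer (x from 0 to 3): 2210.

Therefore ∮_C P dx + Q dy = 2210.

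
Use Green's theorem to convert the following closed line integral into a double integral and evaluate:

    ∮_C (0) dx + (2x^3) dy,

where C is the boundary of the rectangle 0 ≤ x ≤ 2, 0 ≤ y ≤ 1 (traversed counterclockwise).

Green's theorem converts the closed line integral into a double integral over the enclosed region D:

    ∮_C P dx + Q dy = ∬_D (∂Q/∂x - ∂P/∂y) dA.

Here P = 0, Q = 2x^3, so

    ∂Q/∂x = 6x^2,    ∂P/∂y = 0,
    ∂Q/∂x - ∂P/∂y = 6x^2.

D is the region 0 ≤ x ≤ 2, 0 ≤ y ≤ 1. Evaluating the double integral:

    ∬_D (6x^2) dA = ∫_0^{2} ∫_0^{1} (6x^2) dy dx.

Inner (y from 0 to 1): 6x^2.
Outer (x from 0 to 2): 16.

Therefore ∮_C P dx + Q dy = 16.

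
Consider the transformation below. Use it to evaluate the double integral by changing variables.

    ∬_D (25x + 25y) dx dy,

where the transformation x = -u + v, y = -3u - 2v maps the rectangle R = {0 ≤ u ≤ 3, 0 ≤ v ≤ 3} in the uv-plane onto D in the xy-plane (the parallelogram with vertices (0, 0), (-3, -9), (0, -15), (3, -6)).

Compute the Jacobian determinant of (x, y) with respect to (u, v):

    ∂(x,y)/∂(u,v) = | -1  1 | = (-1)(-2) - (1)(-3) = 5.
                   | -3  -2 |

Its absolute value is |J| = 5 (the area scaling factor).

Substituting x = -u + v, y = -3u - 2v into the integrand,

    25x + 25y → -100u - 25v,

so the integral becomes

    ∬_R (-100u - 25v) · |J| du dv = ∫_0^3 ∫_0^3 (-500u - 125v) dv du.

Inner (v): -1500u - 1125/2.
Outer (u): -16875/2.

Therefore ∬_D (25x + 25y) dx dy = -16875/2.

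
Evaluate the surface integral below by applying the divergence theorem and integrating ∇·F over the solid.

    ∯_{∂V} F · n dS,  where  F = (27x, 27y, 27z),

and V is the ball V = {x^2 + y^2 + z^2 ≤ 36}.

By the divergence theorem,

    ∯_{∂V} F · n dS = ∭_V (∇ · F) dV.

Compute the divergence:
    ∇ · F = ∂F_x/∂x + ∂F_y/∂y + ∂F_z/∂z = 27 + 27 + 27 = 81.

In spherical coordinates, x = ρ sin(φ) cos(θ), y = ρ sin(φ) sin(θ), z = ρ cos(φ), dV = ρ^2 sin(φ) dρ dφ dθ, with 0 ≤ ρ ≤ 6, 0 ≤ φ ≤ π, 0 ≤ θ ≤ 2π.

The integrand, after substitution and multiplying by the volume element, becomes (81) · ρ^2 sin(φ), so

    ∭_V (∇·F) dV = ∫_0^{2π} ∫_0^{π} ∫_0^{6} (81) · ρ^2 sin(φ) dρ dφ dθ.

Inner (ρ from 0 to 6): 5832sin(φ).
Middle (φ from 0 to π): 11664.
Outer (θ from 0 to 2π): 23328π.

Therefore ∯_{∂V} F · n dS = 23328π.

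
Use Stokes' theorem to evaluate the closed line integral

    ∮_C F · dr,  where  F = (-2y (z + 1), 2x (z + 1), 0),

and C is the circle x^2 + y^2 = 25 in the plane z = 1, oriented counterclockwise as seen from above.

Let S be the flat disk x^2 + y^2 ≤ 25 in the plane z = 1, with upward unit normal n̂ = ẑ. By Stokes' theorem,

    ∮_C F · dr = ∬_S (∇ × F) · n̂ dS = ∬_D (curl F)_z dA,

where D is the disk x^2 + y^2 ≤ 25.

Compute the curl of F = (-2y (z + 1), 2x (z + 1), 0):
    (∇ × F)_x = ∂F_z/∂y - ∂F_y/∂z = -2x,
    (∇ × F)_y = ∂F_x/∂z - ∂F_z/∂x = -2y,
    (∇ × F)_z = ∂F_y/∂x - ∂F_x/∂y = 4z + 4.

On z = 1, (curl F)_z = 8.

Convert to polar (x = r cos θ, y = r sin θ, dA = r dr dθ); the integrand becomes 8, so

    ∬_D (curl F)_z dA = ∫_0^{2π} ∫_0^{5} (8) · r dr dθ.

Inner (r from 0 to 5): 100.
Outer (θ from 0 to 2π): 200π.

Therefore ∮_C F · dr = 200π.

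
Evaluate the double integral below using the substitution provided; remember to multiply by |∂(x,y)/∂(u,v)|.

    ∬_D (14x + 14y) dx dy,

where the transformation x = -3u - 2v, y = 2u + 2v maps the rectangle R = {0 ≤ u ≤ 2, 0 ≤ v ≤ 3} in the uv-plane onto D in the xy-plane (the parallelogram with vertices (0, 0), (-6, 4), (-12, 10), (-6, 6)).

Compute the Jacobian determinant of (x, y) with respect to (u, v):

    ∂(x,y)/∂(u,v) = | -3  -2 | = (-3)(2) - (-2)(2) = -2.
                   | 2  2 |

Its absolute value is |J| = 2 (the area scaling factor).

Substituting x = -3u - 2v, y = 2u + 2v into the integrand,

    14x + 14y → -14u,

so the integral becomes

    ∬_R (-14u) · |J| du dv = ∫_0^2 ∫_0^3 (-28u) dv du.

Inner (v): -84u.
Outer (u): -168.

Therefore ∬_D (14x + 14y) dx dy = -168.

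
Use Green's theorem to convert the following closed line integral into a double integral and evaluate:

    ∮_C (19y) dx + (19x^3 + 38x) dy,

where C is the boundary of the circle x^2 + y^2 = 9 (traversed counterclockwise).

Green's theorem converts the closed line integral into a double integral over the enclosed region D:

    ∮_C P dx + Q dy = ∬_D (∂Q/∂x - ∂P/∂y) dA.

Here P = 19y, Q = 19x^3 + 38x, so

    ∂Q/∂x = 57x^2 + 38,    ∂P/∂y = 19,
    ∂Q/∂x - ∂P/∂y = 57x^2 + 19.

D is the region x^2 + y^2 ≤ 9. Evaluating the double integral:

In polar coordinates (x = r cos θ, y = r sin θ, dA = r dr dθ) the integrand becomes 57r^2cos(θ)^2 + 19, so

    ∬_D (57x^2 + 19) dA = ∫_0^{2π} ∫_0^{3} (57r^2cos(θ)^2 + 19) · r dr dθ.

Inner (r from 0 to 3): 4617cos(θ)^2/4 + 171/2.
Outer (θ from 0 to 2π): 5301π/4.

Therefore ∮_C P dx + Q dy = 5301π/4.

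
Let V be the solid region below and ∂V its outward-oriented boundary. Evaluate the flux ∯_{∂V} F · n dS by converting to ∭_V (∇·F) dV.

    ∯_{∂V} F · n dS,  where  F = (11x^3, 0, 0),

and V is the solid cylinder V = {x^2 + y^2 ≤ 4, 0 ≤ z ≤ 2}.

By the divergence theorem,

    ∯_{∂V} F · n dS = ∭_V (∇ · F) dV.

Compute the divergence:
    ∇ · F = ∂F_x/∂x + ∂F_y/∂y + ∂F_z/∂z = 33x^2 + 0 + 0 = 33x^2.

In cylindrical coordinates, x = r cos(θ), y = r sin(θ), z = z, dV = r dr dθ dz, with 0 ≤ r ≤ 2, 0 ≤ θ ≤ 2π, 0 ≤ z ≤ 2.

The integrand, after substitution and multiplying by the volume element, becomes (33r^2cos(θ)^2) · r, so

    ∭_V (∇·F) dV = ∫_0^{2π} ∫_0^{2} ∫_0^{2} (33r^2cos(θ)^2) · r dz dr dθ.

Inner (z from 0 to 2): 66r^3cos(θ)^2.
Middle (r from 0 to 2): 264cos(θ)^2.
Outer (θ from 0 to 2π): 264π.

Therefore ∯_{∂V} F · n dS = 264π.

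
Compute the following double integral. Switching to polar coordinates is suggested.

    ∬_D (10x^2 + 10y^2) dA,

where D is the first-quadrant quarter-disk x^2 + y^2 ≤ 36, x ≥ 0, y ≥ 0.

The region D is 0 ≤ r ≤ 6, 0 ≤ θ ≤ π/2 in polar coordinates, where x = r cos(θ), y = r sin(θ), and dA = r dr dθ.

Under the substitution, the integrand becomes 10r^2, so

    ∬_D (10x^2 + 10y^2) dA = ∫_{0}^{π/2} ∫_{0}^{6} (10r^2) · r dr dθ.

Inner integral (in r): ∫_{0}^{6} (10r^2) · r dr = 3240.

Outer integral (in θ): ∫_{0}^{π/2} (3240) dθ = 1620π.

Therefore ∬_D (10x^2 + 10y^2) dA = 1620π.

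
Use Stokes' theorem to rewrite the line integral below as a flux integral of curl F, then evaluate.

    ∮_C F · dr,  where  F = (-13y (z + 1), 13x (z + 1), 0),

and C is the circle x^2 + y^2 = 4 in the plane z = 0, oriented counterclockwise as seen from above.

Let S be the flat disk x^2 + y^2 ≤ 4 in the plane z = 0, with upward unit normal n̂ = ẑ. By Stokes' theorem,

    ∮_C F · dr = ∬_S (∇ × F) · n̂ dS = ∬_D (curl F)_z dA,

where D is the disk x^2 + y^2 ≤ 4.

Compute the curl of F = (-13y (z + 1), 13x (z + 1), 0):
    (∇ × F)_x = ∂F_z/∂y - ∂F_y/∂z = -13x,
    (∇ × F)_y = ∂F_x/∂z - ∂F_z/∂x = -13y,
    (∇ × F)_z = ∂F_y/∂x - ∂F_x/∂y = 26z + 26.

On z = 0, (curl F)_z = 26.

Convert to polar (x = r cos θ, y = r sin θ, dA = r dr dθ); the integrand becomes 26, so

    ∬_D (curl F)_z dA = ∫_0^{2π} ∫_0^{2} (26) · r dr dθ.

Inner (r from 0 to 2): 52.
Outer (θ from 0 to 2π): 104π.

Therefore ∮_C F · dr = 104π.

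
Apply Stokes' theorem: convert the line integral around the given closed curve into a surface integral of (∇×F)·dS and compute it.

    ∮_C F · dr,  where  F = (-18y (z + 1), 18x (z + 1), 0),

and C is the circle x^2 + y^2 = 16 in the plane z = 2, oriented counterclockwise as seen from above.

Let S be the flat disk x^2 + y^2 ≤ 16 in the plane z = 2, with upward unit normal n̂ = ẑ. By Stokes' theorem,

    ∮_C F · dr = ∬_S (∇ × F) · n̂ dS = ∬_D (curl F)_z dA,

where D is the disk x^2 + y^2 ≤ 16.

Compute the curl of F = (-18y (z + 1), 18x (z + 1), 0):
    (∇ × F)_x = ∂F_z/∂y - ∂F_y/∂z = -18x,
    (∇ × F)_y = ∂F_x/∂z - ∂F_z/∂x = -18y,
    (∇ × F)_z = ∂F_y/∂x - ∂F_x/∂y = 36z + 36.

On z = 2, (curl F)_z = 108.

Convert to polar (x = r cos θ, y = r sin θ, dA = r dr dθ); the integrand becomes 108, so

    ∬_D (curl F)_z dA = ∫_0^{2π} ∫_0^{4} (108) · r dr dθ.

Inner (r from 0 to 4): 864.
Outer (θ from 0 to 2π): 1728π.

Therefore ∮_C F · dr = 1728π.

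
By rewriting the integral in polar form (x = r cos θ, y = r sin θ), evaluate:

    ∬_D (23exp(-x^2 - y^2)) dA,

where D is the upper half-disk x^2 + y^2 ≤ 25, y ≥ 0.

The region D is 0 ≤ r ≤ 5, 0 ≤ θ ≤ π in polar coordinates, where x = r cos(θ), y = r sin(θ), and dA = r dr dθ.

Under the substitution, the integrand becomes 23exp(-r^2), so

    ∬_D (23exp(-x^2 - y^2)) dA = ∫_{0}^{π} ∫_{0}^{5} (23exp(-r^2)) · r dr dθ.

Inner integral (in r): ∫_{0}^{5} (23exp(-r^2)) · r dr = 23/2 - 23exp(-25)/2.

Outer integral (in θ): ∫_{0}^{π} (23/2 - 23exp(-25)/2) dθ = -23π (1 - exp(25))exp(-25)/2.

Therefore ∬_D (23exp(-x^2 - y^2)) dA = -23π (1 - exp(25))exp(-25)/2.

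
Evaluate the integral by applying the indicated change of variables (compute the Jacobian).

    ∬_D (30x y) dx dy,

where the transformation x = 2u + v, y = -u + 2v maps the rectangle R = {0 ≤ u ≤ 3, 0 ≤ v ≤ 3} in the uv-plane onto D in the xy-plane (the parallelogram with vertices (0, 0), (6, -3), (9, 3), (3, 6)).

Compute the Jacobian determinant of (x, y) with respect to (u, v):

    ∂(x,y)/∂(u,v) = | 2  1 | = (2)(2) - (1)(-1) = 5.
                   | -1  2 |

Its absolute value is |J| = 5 (the area scaling factor).

Substituting x = 2u + v, y = -u + 2v into the integrand,

    30x y → -60u^2 + 90u v + 60v^2,

so the integral becomes

    ∬_R (-60u^2 + 90u v + 60v^2) · |J| du dv = ∫_0^3 ∫_0^3 (-300u^2 + 450u v + 300v^2) dv du.

Inner (v): -900u^2 + 2025u + 2700.
Outer (u): 18225/2.

Therefore ∬_D (30x y) dx dy = 18225/2.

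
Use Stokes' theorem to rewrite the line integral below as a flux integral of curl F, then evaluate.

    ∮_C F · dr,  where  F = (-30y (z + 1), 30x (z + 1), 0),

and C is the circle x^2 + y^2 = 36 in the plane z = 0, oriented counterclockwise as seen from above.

Let S be the flat disk x^2 + y^2 ≤ 36 in the plane z = 0, with upward unit normal n̂ = ẑ. By Stokes' theorem,

    ∮_C F · dr = ∬_S (∇ × F) · n̂ dS = ∬_D (curl F)_z dA,

where D is the disk x^2 + y^2 ≤ 36.

Compute the curl of F = (-30y (z + 1), 30x (z + 1), 0):
    (∇ × F)_x = ∂F_z/∂y - ∂F_y/∂z = -30x,
    (∇ × F)_y = ∂F_x/∂z - ∂F_z/∂x = -30y,
    (∇ × F)_z = ∂F_y/∂x - ∂F_x/∂y = 60z + 60.

On z = 0, (curl F)_z = 60.

Convert to polar (x = r cos θ, y = r sin θ, dA = r dr dθ); the integrand becomes 60, so

    ∬_D (curl F)_z dA = ∫_0^{2π} ∫_0^{6} (60) · r dr dθ.

Inner (r from 0 to 6): 1080.
Outer (θ from 0 to 2π): 2160π.

Therefore ∮_C F · dr = 2160π.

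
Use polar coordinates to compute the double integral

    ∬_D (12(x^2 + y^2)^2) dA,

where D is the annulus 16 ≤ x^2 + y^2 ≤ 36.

The region D is 4 ≤ r ≤ 6, 0 ≤ θ ≤ 2π in polar coordinates, where x = r cos(θ), y = r sin(θ), and dA = r dr dθ.

Under the substitution, the integrand becomes 12r^4, so

    ∬_D (12(x^2 + y^2)^2) dA = ∫_{0}^{2π} ∫_{4}^{6} (12r^4) · r dr dθ.

Inner integral (in r): ∫_{4}^{6} (12r^4) · r dr = 85120.

Outer integral (in θ): ∫_{0}^{2π} (85120) dθ = 170240π.

Therefore ∬_D (12(x^2 + y^2)^2) dA = 170240π.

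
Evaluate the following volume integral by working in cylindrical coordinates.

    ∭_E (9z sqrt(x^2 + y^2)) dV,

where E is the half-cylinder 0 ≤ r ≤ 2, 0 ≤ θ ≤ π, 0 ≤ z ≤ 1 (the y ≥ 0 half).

In cylindrical coordinates, x = r cos(θ), y = r sin(θ), z = z, and dV = r dr dθ dz.

The integrand becomes 9r z, so

    ∭_E (9z sqrt(x^2 + y^2)) dV = ∫_{0}^{π} ∫_{0}^{2} ∫_{0}^{1} (9r z) · r dz dr dθ.

Inner (z): 9r^2/2.
Middle (r from 0 to 2): 12.
Outer (θ): 12π.

Therefore the triple integral equals 12π.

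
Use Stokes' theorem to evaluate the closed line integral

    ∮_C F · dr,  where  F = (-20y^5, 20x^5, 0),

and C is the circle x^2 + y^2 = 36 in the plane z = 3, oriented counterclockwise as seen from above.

Let S be the flat disk x^2 + y^2 ≤ 36 in the plane z = 3, with upward unit normal n̂ = ẑ. By Stokes' theorem,

    ∮_C F · dr = ∬_S (∇ × F) · n̂ dS = ∬_D (curl F)_z dA,

where D is the disk x^2 + y^2 ≤ 36.

Compute the curl of F = (-20y^5, 20x^5, 0):
    (∇ × F)_x = ∂F_z/∂y - ∂F_y/∂z = 0,
    (∇ × F)_y = ∂F_x/∂z - ∂F_z/∂x = 0,
    (∇ × F)_z = ∂F_y/∂x - ∂F_x/∂y = 100x^4 + 100y^4.

On z = 3, (curl F)_z = 100x^4 + 100y^4.

Convert to polar (x = r cos θ, y = r sin θ, dA = r dr dθ); the integrand becomes 100r^4(sin(θ)^4 + cos(θ)^4), so

    ∬_D (curl F)_z dA = ∫_0^{2π} ∫_0^{6} (100r^4(sin(θ)^4 + cos(θ)^4)) · r dr dθ.

Inner (r from 0 to 6): 777600sin(θ)^4 + 777600cos(θ)^4.
Outer (θ from 0 to 2π): 1166400π.

Therefore ∮_C F · dr = 1166400π.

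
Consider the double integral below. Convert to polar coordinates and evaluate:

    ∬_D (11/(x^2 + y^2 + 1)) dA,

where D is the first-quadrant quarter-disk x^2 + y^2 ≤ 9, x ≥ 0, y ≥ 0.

The region D is 0 ≤ r ≤ 3, 0 ≤ θ ≤ π/2 in polar coordinates, where x = r cos(θ), y = r sin(θ), and dA = r dr dθ.

Under the substitution, the integrand becomes 11/(r^2 + 1), so

    ∬_D (11/(x^2 + y^2 + 1)) dA = ∫_{0}^{π/2} ∫_{0}^{3} (11/(r^2 + 1)) · r dr dθ.

Inner integral (in r): ∫_{0}^{3} (11/(r^2 + 1)) · r dr = 11log(10)/2.

Outer integral (in θ): ∫_{0}^{π/2} (11log(10)/2) dθ = 11π log(10)/4.

Therefore ∬_D (11/(x^2 + y^2 + 1)) dA = 11π log(10)/4.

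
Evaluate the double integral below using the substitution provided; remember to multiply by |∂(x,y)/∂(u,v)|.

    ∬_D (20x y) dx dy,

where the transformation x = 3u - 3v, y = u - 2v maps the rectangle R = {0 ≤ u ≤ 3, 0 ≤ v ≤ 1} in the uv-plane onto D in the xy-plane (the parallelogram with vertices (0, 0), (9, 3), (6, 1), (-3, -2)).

Compute the Jacobian determinant of (x, y) with respect to (u, v):

    ∂(x,y)/∂(u,v) = | 3  -3 | = (3)(-2) - (-3)(1) = -3.
                   | 1  -2 |

Its absolute value is |J| = 3 (the area scaling factor).

Substituting x = 3u - 3v, y = u - 2v into the integrand,

    20x y → 60u^2 - 180u v + 120v^2,

so the integral becomes

    ∬_R (60u^2 - 180u v + 120v^2) · |J| du dv = ∫_0^3 ∫_0^1 (180u^2 - 540u v + 360v^2) dv du.

Inner (v): 180u^2 - 270u + 120.
Outer (u): 765.

Therefore ∬_D (20x y) dx dy = 765.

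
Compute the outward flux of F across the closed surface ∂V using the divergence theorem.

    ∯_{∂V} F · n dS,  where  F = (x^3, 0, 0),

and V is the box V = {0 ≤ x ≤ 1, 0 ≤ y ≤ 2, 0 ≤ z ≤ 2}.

By the divergence theorem,

    ∯_{∂V} F · n dS = ∭_V (∇ · F) dV.

Compute the divergence:
    ∇ · F = ∂F_x/∂x + ∂F_y/∂y + ∂F_z/∂z = 3x^2 + 0 + 0 = 3x^2.

V is a rectangular box, so dV = dx dy dz with 0 ≤ x ≤ 1, 0 ≤ y ≤ 2, 0 ≤ z ≤ 2.

Integrate (3x^2) over V as an iterated integral:

    ∭_V (∇·F) dV = ∫_0^{1} ∫_0^{2} ∫_0^{2} (3x^2) dz dy dx.

Inner (z from 0 to 2): 6x^2.
Middle (y from 0 to 2): 12x^2.
Outer (x from 0 to 1): 4.

Therefore ∯_{∂V} F · n dS = 4.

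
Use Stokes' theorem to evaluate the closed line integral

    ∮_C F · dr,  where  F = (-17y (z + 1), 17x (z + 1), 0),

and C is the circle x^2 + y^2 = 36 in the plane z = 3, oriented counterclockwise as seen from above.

Let S be the flat disk x^2 + y^2 ≤ 36 in the plane z = 3, with upward unit normal n̂ = ẑ. By Stokes' theorem,

    ∮_C F · dr = ∬_S (∇ × F) · n̂ dS = ∬_D (curl F)_z dA,

where D is the disk x^2 + y^2 ≤ 36.

Compute the curl of F = (-17y (z + 1), 17x (z + 1), 0):
    (∇ × F)_x = ∂F_z/∂y - ∂F_y/∂z = -17x,
    (∇ × F)_y = ∂F_x/∂z - ∂F_z/∂x = -17y,
    (∇ × F)_z = ∂F_y/∂x - ∂F_x/∂y = 34z + 34.

On z = 3, (curl F)_z = 136.

Convert to polar (x = r cos θ, y = r sin θ, dA = r dr dθ); the integrand becomes 136, so

    ∬_D (curl F)_z dA = ∫_0^{2π} ∫_0^{6} (136) · r dr dθ.

Inner (r from 0 to 6): 2448.
Outer (θ from 0 to 2π): 4896π.

Therefore ∮_C F · dr = 4896π.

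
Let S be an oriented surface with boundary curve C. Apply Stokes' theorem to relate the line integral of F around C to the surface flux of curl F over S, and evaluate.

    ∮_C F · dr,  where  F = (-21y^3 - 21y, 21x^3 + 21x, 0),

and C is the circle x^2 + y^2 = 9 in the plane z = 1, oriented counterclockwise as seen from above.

Let S be the flat disk x^2 + y^2 ≤ 9 in the plane z = 1, with upward unit normal n̂ = ẑ. By Stokes' theorem,

    ∮_C F · dr = ∬_S (∇ × F) · n̂ dS = ∬_D (curl F)_z dA,

where D is the disk x^2 + y^2 ≤ 9.

Compute the curl of F = (-21y^3 - 21y, 21x^3 + 21x, 0):
    (∇ × F)_x = ∂F_z/∂y - ∂F_y/∂z = 0,
    (∇ × F)_y = ∂F_x/∂z - ∂F_z/∂x = 0,
    (∇ × F)_z = ∂F_y/∂x - ∂F_x/∂y = 63x^2 + 63y^2 + 42.

On z = 1, (curl F)_z = 63x^2 + 63y^2 + 42.

Convert to polar (x = r cos θ, y = r sin θ, dA = r dr dθ); the integrand becomes 63r^2 + 42, so

    ∬_D (curl F)_z dA = ∫_0^{2π} ∫_0^{3} (63r^2 + 42) · r dr dθ.

Inner (r from 0 to 3): 5859/4.
Outer (θ from 0 to 2π): 5859π/2.

Therefore ∮_C F · dr = 5859π/2.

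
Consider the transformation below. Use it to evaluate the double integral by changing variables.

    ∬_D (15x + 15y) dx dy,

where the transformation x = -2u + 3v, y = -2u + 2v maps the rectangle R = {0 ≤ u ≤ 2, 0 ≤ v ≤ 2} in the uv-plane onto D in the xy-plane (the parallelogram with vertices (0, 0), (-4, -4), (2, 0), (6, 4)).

Compute the Jacobian determinant of (x, y) with respect to (u, v):

    ∂(x,y)/∂(u,v) = | -2  3 | = (-2)(2) - (3)(-2) = 2.
                   | -2  2 |

Its absolute value is |J| = 2 (the area scaling factor).

Substituting x = -2u + 3v, y = -2u + 2v into the integrand,

    15x + 15y → -60u + 75v,

so the integral becomes

    ∬_R (-60u + 75v) · |J| du dv = ∫_0^2 ∫_0^2 (-120u + 150v) dv du.

Inner (v): 300 - 240u.
Outer (u): 120.

Therefore ∬_D (15x + 15y) dx dy = 120.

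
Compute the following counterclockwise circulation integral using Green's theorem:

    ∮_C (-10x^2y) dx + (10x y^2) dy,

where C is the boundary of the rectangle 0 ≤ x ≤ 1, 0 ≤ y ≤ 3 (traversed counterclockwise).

Green's theorem converts the closed line integral into a double integral over the enclosed region D:

    ∮_C P dx + Q dy = ∬_D (∂Q/∂x - ∂P/∂y) dA.

Here P = -10x^2y, Q = 10x y^2, so

    ∂Q/∂x = 10y^2,    ∂P/∂y = -10x^2,
    ∂Q/∂x - ∂P/∂y = 10x^2 + 10y^2.

D is the region 0 ≤ x ≤ 1, 0 ≤ y ≤ 3. Evaluating the double integral:

    ∬_D (10x^2 + 10y^2) dA = ∫_0^{1} ∫_0^{3} (10x^2 + 10y^2) dy dx.

Inner (y from 0 to 3): 30x^2 + 90.
Outer (x from 0 to 1): 100.

Therefore ∮_C P dx + Q dy = 100.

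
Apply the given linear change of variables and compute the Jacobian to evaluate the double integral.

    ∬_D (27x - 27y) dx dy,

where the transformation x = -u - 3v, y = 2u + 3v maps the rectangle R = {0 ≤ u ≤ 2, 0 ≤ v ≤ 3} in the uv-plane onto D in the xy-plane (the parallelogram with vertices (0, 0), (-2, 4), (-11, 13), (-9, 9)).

Compute the Jacobian determinant of (x, y) with respect to (u, v):

    ∂(x,y)/∂(u,v) = | -1  -3 | = (-1)(3) - (-3)(2) = 3.
                   | 2  3 |

Its absolute value is |J| = 3 (the area scaling factor).

Substituting x = -u - 3v, y = 2u + 3v into the integrand,

    27x - 27y → -81u - 162v,

so the integral becomes

    ∬_R (-81u - 162v) · |J| du dv = ∫_0^2 ∫_0^3 (-243u - 486v) dv du.

Inner (v): -729u - 2187.
Outer (u): -5832.

Therefore ∬_D (27x - 27y) dx dy = -5832.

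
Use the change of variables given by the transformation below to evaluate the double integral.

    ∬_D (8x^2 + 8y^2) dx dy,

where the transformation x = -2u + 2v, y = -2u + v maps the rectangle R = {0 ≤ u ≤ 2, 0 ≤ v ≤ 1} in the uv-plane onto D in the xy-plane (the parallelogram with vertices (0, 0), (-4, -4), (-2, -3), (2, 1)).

Compute the Jacobian determinant of (x, y) with respect to (u, v):

    ∂(x,y)/∂(u,v) = | -2  2 | = (-2)(1) - (2)(-2) = 2.
                   | -2  1 |

Its absolute value is |J| = 2 (the area scaling factor).

Substituting x = -2u + 2v, y = -2u + v into the integrand,

    8x^2 + 8y^2 → 64u^2 - 96u v + 40v^2,

so the integral becomes

    ∬_R (64u^2 - 96u v + 40v^2) · |J| du dv = ∫_0^2 ∫_0^1 (128u^2 - 192u v + 80v^2) dv du.

Inner (v): 128u^2 - 96u + 80/3.
Outer (u): 608/3.

Therefore ∬_D (8x^2 + 8y^2) dx dy = 608/3.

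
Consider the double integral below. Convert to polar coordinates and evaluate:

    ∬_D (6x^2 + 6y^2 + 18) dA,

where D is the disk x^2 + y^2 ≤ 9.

The region D is 0 ≤ r ≤ 3, 0 ≤ θ ≤ 2π in polar coordinates, where x = r cos(θ), y = r sin(θ), and dA = r dr dθ.

Under the substitution, the integrand becomes 6r^2 + 18, so

    ∬_D (6x^2 + 6y^2 + 18) dA = ∫_{0}^{2π} ∫_{0}^{3} (6r^2 + 18) · r dr dθ.

Inner integral (in r): ∫_{0}^{3} (6r^2 + 18) · r dr = 405/2.

Outer integral (in θ): ∫_{0}^{2π} (405/2) dθ = 405π.

Therefore ∬_D (6x^2 + 6y^2 + 18) dA = 405π.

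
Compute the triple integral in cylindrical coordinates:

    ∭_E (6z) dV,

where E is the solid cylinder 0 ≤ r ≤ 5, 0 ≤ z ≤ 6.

In cylindrical coordinates, x = r cos(θ), y = r sin(θ), z = z, and dV = r dr dθ dz.

The integrand becomes 6z, so

    ∭_E (6z) dV = ∫_{0}^{2π} ∫_{0}^{5} ∫_{0}^{6} (6z) · r dz dr dθ.

Inner (z): 108r.
Middle (r from 0 to 5): 1350.
Outer (θ): 2700π.

Therefore the triple integral equals 2700π.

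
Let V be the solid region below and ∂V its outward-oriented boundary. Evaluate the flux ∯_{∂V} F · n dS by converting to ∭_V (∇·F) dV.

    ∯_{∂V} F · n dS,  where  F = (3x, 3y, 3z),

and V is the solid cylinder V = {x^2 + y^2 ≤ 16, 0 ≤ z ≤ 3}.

By the divergence theorem,

    ∯_{∂V} F · n dS = ∭_V (∇ · F) dV.

Compute the divergence:
    ∇ · F = ∂F_x/∂x + ∂F_y/∂y + ∂F_z/∂z = 3 + 3 + 3 = 9.

In cylindrical coordinates, x = r cos(θ), y = r sin(θ), z = z, dV = r dr dθ dz, with 0 ≤ r ≤ 4, 0 ≤ θ ≤ 2π, 0 ≤ z ≤ 3.

The integrand, after substitution and multiplying by the volume element, becomes (9) · r, so

    ∭_V (∇·F) dV = ∫_0^{2π} ∫_0^{4} ∫_0^{3} (9) · r dz dr dθ.

Inner (z from 0 to 3): 27r.
Middle (r from 0 to 4): 216.
Outer (θ from 0 to 2π): 432π.

Therefore ∯_{∂V} F · n dS = 432π.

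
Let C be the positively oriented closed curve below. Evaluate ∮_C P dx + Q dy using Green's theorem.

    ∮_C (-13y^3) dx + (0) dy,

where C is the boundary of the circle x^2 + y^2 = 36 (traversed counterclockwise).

Green's theorem converts the closed line integral into a double integral over the enclosed region D:

    ∮_C P dx + Q dy = ∬_D (∂Q/∂x - ∂P/∂y) dA.

Here P = -13y^3, Q = 0, so

    ∂Q/∂x = 0,    ∂P/∂y = -39y^2,
    ∂Q/∂x - ∂P/∂y = 39y^2.

D is the region x^2 + y^2 ≤ 36. Evaluating the double integral:

In polar coordinates (x = r cos θ, y = r sin θ, dA = r dr dθ) the integrand becomes 39r^2sin(θ)^2, so

    ∬_D (39y^2) dA = ∫_0^{2π} ∫_0^{6} (39r^2sin(θ)^2) · r dr dθ.

Inner (r from 0 to 6): 12636sin(θ)^2.
Outer (θ from 0 to 2π): 12636π.

Therefore ∮_C P dx + Q dy = 12636π.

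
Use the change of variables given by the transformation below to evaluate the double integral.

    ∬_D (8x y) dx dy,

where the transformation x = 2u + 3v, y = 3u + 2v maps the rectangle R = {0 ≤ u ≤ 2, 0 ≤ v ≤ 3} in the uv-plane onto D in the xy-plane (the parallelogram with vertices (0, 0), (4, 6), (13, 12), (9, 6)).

Compute the Jacobian determinant of (x, y) with respect to (u, v):

    ∂(x,y)/∂(u,v) = | 2  3 | = (2)(2) - (3)(3) = -5.
                   | 3  2 |

Its absolute value is |J| = 5 (the area scaling factor).

Substituting x = 2u + 3v, y = 3u + 2v into the integrand,

    8x y → 48u^2 + 104u v + 48v^2,

so the integral becomes

    ∬_R (48u^2 + 104u v + 48v^2) · |J| du dv = ∫_0^2 ∫_0^3 (240u^2 + 520u v + 240v^2) dv du.

Inner (v): 720u^2 + 2340u + 2160.
Outer (u): 10920.

Therefore ∬_D (8x y) dx dy = 10920.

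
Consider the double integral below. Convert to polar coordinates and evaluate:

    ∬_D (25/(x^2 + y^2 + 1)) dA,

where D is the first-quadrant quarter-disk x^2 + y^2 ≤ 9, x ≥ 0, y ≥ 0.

The region D is 0 ≤ r ≤ 3, 0 ≤ θ ≤ π/2 in polar coordinates, where x = r cos(θ), y = r sin(θ), and dA = r dr dθ.

Under the substitution, the integrand becomes 25/(r^2 + 1), so

    ∬_D (25/(x^2 + y^2 + 1)) dA = ∫_{0}^{π/2} ∫_{0}^{3} (25/(r^2 + 1)) · r dr dθ.

Inner integral (in r): ∫_{0}^{3} (25/(r^2 + 1)) · r dr = 25log(10)/2.

Outer integral (in θ): ∫_{0}^{π/2} (25log(10)/2) dθ = 25π log(10)/4.

Therefore ∬_D (25/(x^2 + y^2 + 1)) dA = 25π log(10)/4.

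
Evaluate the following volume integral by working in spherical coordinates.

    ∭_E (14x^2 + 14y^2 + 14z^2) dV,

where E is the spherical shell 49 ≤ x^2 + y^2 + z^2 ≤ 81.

In spherical coordinates, x = ρ sin(φ) cos(θ), y = ρ sin(φ) sin(θ), z = ρ cos(φ), and dV = ρ^2 sin(φ) dρ dφ dθ.

The integrand becomes 14ρ^2, so

    ∭_E (14x^2 + 14y^2 + 14z^2) dV = ∫_{0}^{2π} ∫_{0}^{π} ∫_{7}^{9} (14ρ^2) · ρ^2 sin(φ) dρ dφ dθ.

Inner (ρ): 591388sin(φ)/5.
Middle (φ): 1182776/5.
Outer (θ): 2365552π/5.

Therefore the triple integral equals 2365552π/5.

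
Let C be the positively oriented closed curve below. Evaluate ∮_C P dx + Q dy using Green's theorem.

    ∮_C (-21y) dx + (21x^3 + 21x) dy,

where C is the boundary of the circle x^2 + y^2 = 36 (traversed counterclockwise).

Green's theorem converts the closed line integral into a double integral over the enclosed region D:

    ∮_C P dx + Q dy = ∬_D (∂Q/∂x - ∂P/∂y) dA.

Here P = -21y, Q = 21x^3 + 21x, so

    ∂Q/∂x = 63x^2 + 21,    ∂P/∂y = -21,
    ∂Q/∂x - ∂P/∂y = 63x^2 + 42.

D is the region x^2 + y^2 ≤ 36. Evaluating the double integral:

In polar coordinates (x = r cos θ, y = r sin θ, dA = r dr dθ) the integrand becomes 63r^2cos(θ)^2 + 42, so

    ∬_D (63x^2 + 42) dA = ∫_0^{2π} ∫_0^{6} (63r^2cos(θ)^2 + 42) · r dr dθ.

Inner (r from 0 to 6): 20412cos(θ)^2 + 756.
Outer (θ from 0 to 2π): 21924π.

Therefore ∮_C P dx + Q dy = 21924π.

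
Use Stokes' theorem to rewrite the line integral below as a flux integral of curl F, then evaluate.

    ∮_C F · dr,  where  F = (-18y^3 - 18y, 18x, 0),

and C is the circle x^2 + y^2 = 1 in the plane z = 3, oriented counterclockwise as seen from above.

Let S be the flat disk x^2 + y^2 ≤ 1 in the plane z = 3, with upward unit normal n̂ = ẑ. By Stokes' theorem,

    ∮_C F · dr = ∬_S (∇ × F) · n̂ dS = ∬_D (curl F)_z dA,

where D is the disk x^2 + y^2 ≤ 1.

Compute the curl of F = (-18y^3 - 18y, 18x, 0):
    (∇ × F)_x = ∂F_z/∂y - ∂F_y/∂z = 0,
    (∇ × F)_y = ∂F_x/∂z - ∂F_z/∂x = 0,
    (∇ × F)_z = ∂F_y/∂x - ∂F_x/∂y = 54y^2 + 36.

On z = 3, (curl F)_z = 54y^2 + 36.

Convert to polar (x = r cos θ, y = r sin θ, dA = r dr dθ); the integrand becomes 54r^2sin(θ)^2 + 36, so

    ∬_D (curl F)_z dA = ∫_0^{2π} ∫_0^{1} (54r^2sin(θ)^2 + 36) · r dr dθ.

Inner (r from 0 to 1): 27sin(θ)^2/2 + 18.
Outer (θ from 0 to 2π): 99π/2.

Therefore ∮_C F · dr = 99π/2.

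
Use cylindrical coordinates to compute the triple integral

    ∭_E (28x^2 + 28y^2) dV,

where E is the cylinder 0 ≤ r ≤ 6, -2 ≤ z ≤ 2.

In cylindrical coordinates, x = r cos(θ), y = r sin(θ), z = z, and dV = r dr dθ dz.

The integrand becomes 28r^2, so

    ∭_E (28x^2 + 28y^2) dV = ∫_{0}^{2π} ∫_{0}^{6} ∫_{-2}^{2} (28r^2) · r dz dr dθ.

Inner (z): 112r^3.
Middle (r from 0 to 6): 36288.
Outer (θ): 72576π.

Therefore the triple integral equals 72576π.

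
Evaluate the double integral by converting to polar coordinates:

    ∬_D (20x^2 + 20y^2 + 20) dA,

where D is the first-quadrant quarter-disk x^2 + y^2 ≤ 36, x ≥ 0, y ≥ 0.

The region D is 0 ≤ r ≤ 6, 0 ≤ θ ≤ π/2 in polar coordinates, where x = r cos(θ), y = r sin(θ), and dA = r dr dθ.

Under the substitution, the integrand becomes 20r^2 + 20, so

    ∬_D (20x^2 + 20y^2 + 20) dA = ∫_{0}^{π/2} ∫_{0}^{6} (20r^2 + 20) · r dr dθ.

Inner integral (in r): ∫_{0}^{6} (20r^2 + 20) · r dr = 6840.

Outer integral (in θ): ∫_{0}^{π/2} (6840) dθ = 3420π.

Therefore ∬_D (20x^2 + 20y^2 + 20) dA = 3420π.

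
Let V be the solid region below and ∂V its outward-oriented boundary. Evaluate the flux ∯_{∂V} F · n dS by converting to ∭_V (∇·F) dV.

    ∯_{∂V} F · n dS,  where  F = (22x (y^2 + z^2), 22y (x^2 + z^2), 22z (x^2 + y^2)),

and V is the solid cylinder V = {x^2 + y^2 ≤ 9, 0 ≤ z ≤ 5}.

By the divergence theorem,

    ∯_{∂V} F · n dS = ∭_V (∇ · F) dV.

Compute the divergence:
    ∇ · F = ∂F_x/∂x + ∂F_y/∂y + ∂F_z/∂z = 22y^2 + 22z^2 + 22x^2 + 22z^2 + 22x^2 + 22y^2 = 44x^2 + 44y^2 + 44z^2.

In cylindrical coordinates, x = r cos(θ), y = r sin(θ), z = z, dV = r dr dθ dz, with 0 ≤ r ≤ 3, 0 ≤ θ ≤ 2π, 0 ≤ z ≤ 5.

The integrand, after substitution and multiplying by the volume element, becomes (44r^2 + 44z^2) · r, so

    ∭_V (∇·F) dV = ∫_0^{2π} ∫_0^{3} ∫_0^{5} (44r^2 + 44z^2) · r dz dr dθ.

Inner (z from 0 to 5): 220r (r^2 + 25/3).
Middle (r from 0 to 3): 12705.
Outer (θ from 0 to 2π): 25410π.

Therefore ∯_{∂V} F · n dS = 25410π.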